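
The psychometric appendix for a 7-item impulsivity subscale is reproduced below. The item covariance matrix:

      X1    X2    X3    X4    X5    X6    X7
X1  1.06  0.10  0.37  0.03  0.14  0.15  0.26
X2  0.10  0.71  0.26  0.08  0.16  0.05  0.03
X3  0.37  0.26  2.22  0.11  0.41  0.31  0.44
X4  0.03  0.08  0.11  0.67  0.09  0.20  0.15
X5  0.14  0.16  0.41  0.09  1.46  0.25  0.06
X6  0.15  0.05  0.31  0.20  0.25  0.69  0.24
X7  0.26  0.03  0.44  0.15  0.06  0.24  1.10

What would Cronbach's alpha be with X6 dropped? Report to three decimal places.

α = 0.512

Remaining items: X1, X2, X3, X4, X5, X7 (k = 6).
ΣVar(i) = 1.06 + 0.71 + 2.22 + 0.67 + 1.46 + 1.10 = 7.22
σ²_total = 7.22 + 2 × 2.69 = 12.60
α (item deleted) = (6/5)·(1 − 7.22/12.60) = 0.512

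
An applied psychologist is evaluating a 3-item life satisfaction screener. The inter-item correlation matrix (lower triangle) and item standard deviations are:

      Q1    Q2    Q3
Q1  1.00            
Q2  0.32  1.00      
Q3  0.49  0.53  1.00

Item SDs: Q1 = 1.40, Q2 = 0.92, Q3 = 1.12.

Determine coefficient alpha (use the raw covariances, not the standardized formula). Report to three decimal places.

Σσ²ᵢ = 1.40² + 0.92² + 1.12² = 4.0608
Covariances σ_ij = r_ij · s_i · s_j:
  σ(Q1,Q2) = 0.32 × 1.40 × 0.92 = 0.4122
  σ(Q1,Q3) = 0.49 × 1.40 × 1.12 = 0.7683
  σ(Q2,Q3) = 0.53 × 0.92 × 1.12 = 0.5461
σ²_T = Σσ²ᵢ + 2·Σσ_ij = 4.0608 + 2 × 1.7266 = 7.5140
α = (3/2)·(1 − 4.0608/7.5140) = 0.689

α = 0.689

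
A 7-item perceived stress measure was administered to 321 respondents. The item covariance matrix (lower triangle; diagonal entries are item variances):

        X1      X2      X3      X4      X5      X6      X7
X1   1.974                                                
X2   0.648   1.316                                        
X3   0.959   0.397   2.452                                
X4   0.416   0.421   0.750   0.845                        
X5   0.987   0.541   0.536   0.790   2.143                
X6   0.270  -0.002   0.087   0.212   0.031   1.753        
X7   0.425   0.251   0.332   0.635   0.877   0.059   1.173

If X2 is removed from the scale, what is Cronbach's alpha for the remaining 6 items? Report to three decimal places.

Remaining items: X1, X3, X4, X5, X6, X7 (k = 6).
sum of item variances = 1.974 + 2.452 + 0.845 + 2.143 + 1.753 + 1.173 = 10.340
Var(T) = 10.340 + 2 × 7.366 = 25.072
α (item deleted) = (6/5)·(1 − 10.340/25.072) = 0.705

α = 0.705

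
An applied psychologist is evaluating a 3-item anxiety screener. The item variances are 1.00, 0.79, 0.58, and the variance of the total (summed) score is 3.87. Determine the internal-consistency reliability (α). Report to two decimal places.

α = 0.58

Σσ²ᵢ = 1.00 + 0.79 + 0.58 = 2.37
α = (k/(k−1))·(1 − Σσ²ᵢ/Var(T)) = (3/2)·(1 − 2.37/3.87) = 0.58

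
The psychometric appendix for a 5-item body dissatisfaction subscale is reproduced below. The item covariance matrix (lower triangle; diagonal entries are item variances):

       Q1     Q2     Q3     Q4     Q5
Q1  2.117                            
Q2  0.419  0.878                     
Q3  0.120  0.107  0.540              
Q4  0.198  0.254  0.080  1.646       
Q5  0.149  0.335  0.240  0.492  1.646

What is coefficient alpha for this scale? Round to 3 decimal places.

Σσᵢ² = 2.117 + 0.878 + 0.540 + 1.646 + 1.646 = 6.827
Σ_{i<j} σ_ij = 2.394
Var(T) = 6.827 + 2 × 2.394 = 11.615
α = (k/(k−1))·(1 − Σσᵢ²/Var(T)) = (5/4)·(1 − 6.827/11.615) = 0.515

coefficient alpha = 0.515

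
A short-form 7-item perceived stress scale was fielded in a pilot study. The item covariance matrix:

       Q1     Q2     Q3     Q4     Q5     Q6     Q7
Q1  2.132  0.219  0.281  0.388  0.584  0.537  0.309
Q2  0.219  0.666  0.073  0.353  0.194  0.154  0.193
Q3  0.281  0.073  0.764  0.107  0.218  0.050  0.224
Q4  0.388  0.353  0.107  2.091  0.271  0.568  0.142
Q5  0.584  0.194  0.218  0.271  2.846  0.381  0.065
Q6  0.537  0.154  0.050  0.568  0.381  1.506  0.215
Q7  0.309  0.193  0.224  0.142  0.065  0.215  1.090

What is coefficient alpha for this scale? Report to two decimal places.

α = 0.58

Σσᵢ² = 2.132 + 0.666 + 0.764 + 2.091 + 2.846 + 1.506 + 1.090 = 11.095
Sum of off-diagonal covariances = 5.526
Var(T) = 11.095 + 2 × 5.526 = 22.147
α = (k/(k−1))·(1 − Σσᵢ²/Var(T)) = (7/6)·(1 − 11.095/22.147) = 0.58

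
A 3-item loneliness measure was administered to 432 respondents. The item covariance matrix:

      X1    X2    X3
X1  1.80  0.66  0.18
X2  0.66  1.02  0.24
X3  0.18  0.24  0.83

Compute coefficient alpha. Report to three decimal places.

Σσᵢ² = 1.80 + 1.02 + 0.83 = 3.65
Σ_{i<j} σ_ij = 1.08
σ²_total = 3.65 + 2 × 1.08 = 5.81
α = (k/(k−1))·(1 − Σσᵢ²/σ²_total) = (3/2)·(1 − 3.65/5.81) = 0.558

α = 0.558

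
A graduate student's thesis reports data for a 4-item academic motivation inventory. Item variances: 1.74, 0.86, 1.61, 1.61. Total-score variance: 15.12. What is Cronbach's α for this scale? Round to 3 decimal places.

Σσ²ᵢ = 1.74 + 0.86 + 1.61 + 1.61 = 5.82
α = (k/(k−1))·(1 − Σσ²ᵢ/total variance) = (4/3)·(1 − 5.82/15.12) = 0.820

Cronbach's α = 0.820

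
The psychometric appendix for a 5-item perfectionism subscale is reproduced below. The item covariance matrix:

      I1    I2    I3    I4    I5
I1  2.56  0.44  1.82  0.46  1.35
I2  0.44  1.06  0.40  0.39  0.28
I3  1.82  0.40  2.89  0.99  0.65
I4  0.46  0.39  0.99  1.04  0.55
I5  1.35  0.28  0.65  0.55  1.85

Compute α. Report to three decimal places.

α = 0.762

sum of item variances = 2.56 + 1.06 + 2.89 + 1.04 + 1.85 = 9.40
Sum of the distinct covariances = 7.33
total variance = 9.40 + 2 × 7.33 = 24.06
α = (k/(k−1))·(1 − sum of item variances/total variance) = (5/4)·(1 − 9.40/24.06) = 0.762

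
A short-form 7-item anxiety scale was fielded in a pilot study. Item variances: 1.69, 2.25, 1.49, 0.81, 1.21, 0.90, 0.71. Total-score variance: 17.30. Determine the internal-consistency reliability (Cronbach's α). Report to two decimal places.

Cronbach's α = 0.56

ΣVar(i) = 1.69 + 2.25 + 1.49 + 0.81 + 1.21 + 0.90 + 0.71 = 9.06
α = (k/(k−1))·(1 − ΣVar(i)/total variance) = (7/6)·(1 − 9.06/17.30) = 0.56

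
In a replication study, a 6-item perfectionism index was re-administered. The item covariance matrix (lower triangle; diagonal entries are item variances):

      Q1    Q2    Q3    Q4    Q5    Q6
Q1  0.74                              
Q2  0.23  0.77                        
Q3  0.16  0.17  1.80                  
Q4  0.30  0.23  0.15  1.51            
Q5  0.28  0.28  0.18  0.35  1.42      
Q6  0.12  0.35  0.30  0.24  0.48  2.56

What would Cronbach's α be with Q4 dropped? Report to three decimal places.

Remaining items: Q1, Q2, Q3, Q5, Q6 (k = 5).
ΣVar(i) = 0.74 + 0.77 + 1.80 + 1.42 + 2.56 = 7.29
σ²_total = 7.29 + 2 × 2.55 = 12.39
α (item deleted) = (5/4)·(1 − 7.29/12.39) = 0.515

Cronbach's α = 0.515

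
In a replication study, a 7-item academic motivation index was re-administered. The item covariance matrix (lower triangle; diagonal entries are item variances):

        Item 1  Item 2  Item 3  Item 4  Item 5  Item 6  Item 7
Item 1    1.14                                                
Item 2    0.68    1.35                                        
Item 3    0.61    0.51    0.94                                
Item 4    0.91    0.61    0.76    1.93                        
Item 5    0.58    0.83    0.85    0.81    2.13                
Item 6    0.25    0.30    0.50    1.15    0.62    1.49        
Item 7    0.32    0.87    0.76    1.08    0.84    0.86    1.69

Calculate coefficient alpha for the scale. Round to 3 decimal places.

sum of item variances = 1.14 + 1.35 + 0.94 + 1.93 + 2.13 + 1.49 + 1.69 = 10.67
Sum of off-diagonal covariances = 14.70
Var(T) = 10.67 + 2 × 14.70 = 40.07
α = (k/(k−1))·(1 − sum of item variances/Var(T)) = (7/6)·(1 − 10.67/40.07) = 0.856

coefficient alpha = 0.856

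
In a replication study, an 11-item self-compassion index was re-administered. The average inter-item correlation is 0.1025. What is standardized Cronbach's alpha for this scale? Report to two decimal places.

Standardized α = k·r̄ / (1 + (k−1)·r̄) = 11 × 0.1025 / (1 + 10 × 0.1025)
  = 1.1275 / 2.0250 = 0.56

α = 0.56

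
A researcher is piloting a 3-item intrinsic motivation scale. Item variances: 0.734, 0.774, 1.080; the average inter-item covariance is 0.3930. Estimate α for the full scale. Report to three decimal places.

α = 0.715

sum of item variances = 0.734 + 0.774 + 1.080 = 2.588
Sum of the 3 distinct covariances = 3 × 0.3930 = 1.1790
total variance = sum of item variances + 2·Σcov = 2.588 + 2 × 1.1790 = 4.9460
α = (3/2)·(1 − 2.588/4.9460) = 0.715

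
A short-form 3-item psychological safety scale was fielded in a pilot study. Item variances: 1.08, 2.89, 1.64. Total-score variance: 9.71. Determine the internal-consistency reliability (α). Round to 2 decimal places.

ΣVar(i) = 1.08 + 2.89 + 1.64 = 5.61
α = (k/(k−1))·(1 − ΣVar(i)/total variance) = (3/2)·(1 − 5.61/9.71) = 0.63

α = 0.63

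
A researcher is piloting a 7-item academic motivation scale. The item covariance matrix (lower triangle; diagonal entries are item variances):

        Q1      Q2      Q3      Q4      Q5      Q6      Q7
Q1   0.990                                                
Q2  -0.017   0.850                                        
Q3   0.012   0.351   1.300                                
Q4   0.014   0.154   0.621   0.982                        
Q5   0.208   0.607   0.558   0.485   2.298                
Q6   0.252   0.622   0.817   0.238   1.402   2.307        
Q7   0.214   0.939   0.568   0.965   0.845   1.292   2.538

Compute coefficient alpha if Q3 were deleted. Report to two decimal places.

Remaining items: Q1, Q2, Q4, Q5, Q6, Q7 (k = 6).
Σσᵢ² = 0.990 + 0.850 + 0.982 + 2.298 + 2.307 + 2.538 = 9.965
σ²_total = 9.965 + 2 × 8.220 = 26.405
α (item deleted) = (6/5)·(1 − 9.965/26.405) = 0.75

α = 0.75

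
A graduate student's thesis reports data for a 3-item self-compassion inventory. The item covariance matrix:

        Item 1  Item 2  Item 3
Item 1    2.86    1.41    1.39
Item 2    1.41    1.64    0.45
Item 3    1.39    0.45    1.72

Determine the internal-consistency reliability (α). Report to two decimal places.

α = 0.77

Σσ²ᵢ = 2.86 + 1.64 + 1.72 = 6.22
Sum of off-diagonal covariances = 3.25
Var(T) = 6.22 + 2 × 3.25 = 12.72
α = (k/(k−1))·(1 − Σσ²ᵢ/Var(T)) = (3/2)·(1 − 6.22/12.72) = 0.77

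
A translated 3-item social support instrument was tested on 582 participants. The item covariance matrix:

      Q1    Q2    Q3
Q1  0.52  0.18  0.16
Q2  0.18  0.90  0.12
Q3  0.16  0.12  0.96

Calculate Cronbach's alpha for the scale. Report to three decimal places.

sum of item variances = 0.52 + 0.90 + 0.96 = 2.38
Sum of off-diagonal covariances = 0.46
σ²_total = 2.38 + 2 × 0.46 = 3.30
α = (k/(k−1))·(1 − sum of item variances/σ²_total) = (3/2)·(1 − 2.38/3.30) = 0.418

α = 0.418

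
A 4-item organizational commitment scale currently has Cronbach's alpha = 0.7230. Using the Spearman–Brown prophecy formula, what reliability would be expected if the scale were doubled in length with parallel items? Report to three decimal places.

predicted reliability = 0.839

Length factor m = 2
α' = m·α / (1 + (m−1)·α)
   = 2 × 0.7230 / (1 + (2 − 1) × 0.7230)
   = 1.4460 / 1.7230 = 0.839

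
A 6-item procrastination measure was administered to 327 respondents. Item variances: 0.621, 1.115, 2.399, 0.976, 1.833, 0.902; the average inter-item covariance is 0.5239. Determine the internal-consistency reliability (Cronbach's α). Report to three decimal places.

Cronbach's α = 0.800

sum of item variances = 0.621 + 1.115 + 2.399 + 0.976 + 1.833 + 0.902 = 7.846
Sum of the 15 distinct covariances = 15 × 0.5239 = 7.8585
total variance = sum of item variances + 2·Σcov = 7.846 + 2 × 7.8585 = 23.5630
α = (6/5)·(1 − 7.846/23.5630) = 0.800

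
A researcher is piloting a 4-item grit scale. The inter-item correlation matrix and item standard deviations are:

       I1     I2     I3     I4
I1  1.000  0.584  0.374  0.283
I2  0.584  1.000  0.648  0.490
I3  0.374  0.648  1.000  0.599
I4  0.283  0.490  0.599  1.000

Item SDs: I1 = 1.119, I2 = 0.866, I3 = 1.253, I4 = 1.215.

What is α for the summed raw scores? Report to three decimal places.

α = 0.784

Σσ²ᵢ = 1.119² + 0.866² + 1.253² + 1.215² = 5.0484
Covariances σ_ij = r_ij · s_i · s_j:
  σ(I1,I2) = 0.584 × 1.119 × 0.866 = 0.5659
  σ(I1,I3) = 0.374 × 1.119 × 1.253 = 0.5244
  σ(I1,I4) = 0.283 × 1.119 × 1.215 = 0.3848
  σ(I2,I3) = 0.648 × 0.866 × 1.253 = 0.7031
  σ(I2,I4) = 0.490 × 0.866 × 1.215 = 0.5156
  σ(I3,I4) = 0.599 × 1.253 × 1.215 = 0.9119
σ²_T = Σσ²ᵢ + 2·Σσ_ij = 5.0484 + 2 × 3.6057 = 12.2598
α = (4/3)·(1 − 5.0484/12.2598) = 0.784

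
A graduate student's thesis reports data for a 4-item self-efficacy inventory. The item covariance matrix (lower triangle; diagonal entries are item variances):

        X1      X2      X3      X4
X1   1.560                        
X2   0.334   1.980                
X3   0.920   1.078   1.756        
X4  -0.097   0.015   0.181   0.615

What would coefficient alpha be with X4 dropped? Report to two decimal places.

Remaining items: X1, X2, X3 (k = 3).
Σσᵢ² = 1.560 + 1.980 + 1.756 = 5.296
Var(T) = 5.296 + 2 × 2.332 = 9.960
α (item deleted) = (3/2)·(1 − 5.296/9.960) = 0.70

α = 0.70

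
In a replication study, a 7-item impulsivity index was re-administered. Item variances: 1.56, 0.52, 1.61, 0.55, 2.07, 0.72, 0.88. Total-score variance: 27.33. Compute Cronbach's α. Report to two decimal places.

sum of item variances = 1.56 + 0.52 + 1.61 + 0.55 + 2.07 + 0.72 + 0.88 = 7.91
α = (k/(k−1))·(1 − sum of item variances/Var(T)) = (7/6)·(1 − 7.91/27.33) = 0.83

Cronbach's α = 0.83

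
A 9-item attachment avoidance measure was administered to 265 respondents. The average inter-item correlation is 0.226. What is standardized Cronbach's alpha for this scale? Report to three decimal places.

Standardized α = k·r̄ / (1 + (k−1)·r̄) = 9 × 0.226 / (1 + 8 × 0.226)
  = 2.0340 / 2.8080 = 0.724

standardized Cronbach's alpha = 0.724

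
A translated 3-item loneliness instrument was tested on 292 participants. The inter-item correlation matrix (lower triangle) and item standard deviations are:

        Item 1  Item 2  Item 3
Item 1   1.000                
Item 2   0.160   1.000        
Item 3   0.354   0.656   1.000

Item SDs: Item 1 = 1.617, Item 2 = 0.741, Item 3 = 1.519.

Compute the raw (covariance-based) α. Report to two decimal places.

Σσ²ᵢ = 1.617² + 0.741² + 1.519² = 5.4711
Covariances σ_ij = r_ij · s_i · s_j:
  σ(Item 1,Item 2) = 0.160 × 1.617 × 0.741 = 0.1917
  σ(Item 1,Item 3) = 0.354 × 1.617 × 1.519 = 0.8695
  σ(Item 2,Item 3) = 0.656 × 0.741 × 1.519 = 0.7384
σ²_T = Σσ²ᵢ + 2·Σσ_ij = 5.4711 + 2 × 1.7996 = 9.0703
α = (3/2)·(1 − 5.4711/9.0703) = 0.60

α = 0.60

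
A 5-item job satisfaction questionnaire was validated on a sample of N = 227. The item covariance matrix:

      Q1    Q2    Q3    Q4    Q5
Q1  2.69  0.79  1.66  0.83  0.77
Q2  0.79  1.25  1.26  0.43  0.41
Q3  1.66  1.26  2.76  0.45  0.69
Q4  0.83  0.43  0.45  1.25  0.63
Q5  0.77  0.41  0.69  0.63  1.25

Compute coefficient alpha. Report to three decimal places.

Σσᵢ² = 2.69 + 1.25 + 2.76 + 1.25 + 1.25 = 9.20
Σ_{i<j} σ_ij = 7.92
σ²_T = 9.20 + 2 × 7.92 = 25.04
α = (k/(k−1))·(1 − Σσᵢ²/σ²_T) = (5/4)·(1 − 9.20/25.04) = 0.791

α = 0.791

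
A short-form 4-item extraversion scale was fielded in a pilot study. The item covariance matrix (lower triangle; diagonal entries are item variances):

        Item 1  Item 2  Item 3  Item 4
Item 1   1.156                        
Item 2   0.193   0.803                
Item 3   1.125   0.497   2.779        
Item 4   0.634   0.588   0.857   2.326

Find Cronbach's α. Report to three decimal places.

sum of item variances = 1.156 + 0.803 + 2.779 + 2.326 = 7.064
Sum of off-diagonal covariances = 3.894
Var(T) = 7.064 + 2 × 3.894 = 14.852
α = (k/(k−1))·(1 − sum of item variances/Var(T)) = (4/3)·(1 − 7.064/14.852) = 0.699

α = 0.699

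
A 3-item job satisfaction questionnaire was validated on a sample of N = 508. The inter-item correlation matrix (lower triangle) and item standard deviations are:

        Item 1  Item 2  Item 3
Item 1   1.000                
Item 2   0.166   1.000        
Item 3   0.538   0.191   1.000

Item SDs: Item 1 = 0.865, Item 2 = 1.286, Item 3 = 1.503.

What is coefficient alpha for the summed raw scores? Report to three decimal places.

α = 0.525

Σσ²ᵢ = 0.865² + 1.286² + 1.503² = 4.6610
Covariances σ_ij = r_ij · s_i · s_j:
  σ(Item 1,Item 2) = 0.166 × 0.865 × 1.286 = 0.1847
  σ(Item 1,Item 3) = 0.538 × 0.865 × 1.503 = 0.6995
  σ(Item 2,Item 3) = 0.191 × 1.286 × 1.503 = 0.3692
σ²_T = Σσ²ᵢ + 2·Σσ_ij = 4.6610 + 2 × 1.2534 = 7.1678
α = (3/2)·(1 − 4.6610/7.1678) = 0.525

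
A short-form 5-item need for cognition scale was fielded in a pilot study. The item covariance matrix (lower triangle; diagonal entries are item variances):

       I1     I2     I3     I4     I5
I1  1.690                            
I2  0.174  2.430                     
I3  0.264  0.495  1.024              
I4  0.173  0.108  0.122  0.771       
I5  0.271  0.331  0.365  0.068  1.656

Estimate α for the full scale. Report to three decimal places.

Σσᵢ² = 1.690 + 2.430 + 1.024 + 0.771 + 1.656 = 7.571
Σ_{i<j} σ_ij = 2.371
Var(T) = 7.571 + 2 × 2.371 = 12.313
α = (k/(k−1))·(1 − Σσᵢ²/Var(T)) = (5/4)·(1 − 7.571/12.313) = 0.481

α = 0.481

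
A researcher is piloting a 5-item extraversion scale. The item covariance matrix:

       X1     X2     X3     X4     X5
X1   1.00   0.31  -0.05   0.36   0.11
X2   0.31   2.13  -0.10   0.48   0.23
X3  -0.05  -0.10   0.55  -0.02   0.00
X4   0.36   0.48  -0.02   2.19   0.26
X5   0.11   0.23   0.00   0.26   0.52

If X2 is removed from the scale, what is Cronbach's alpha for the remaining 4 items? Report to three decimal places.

α = 0.315

Remaining items: X1, X3, X4, X5 (k = 4).
Σσ²ᵢ = 1.00 + 0.55 + 2.19 + 0.52 = 4.26
total variance = 4.26 + 2 × 0.66 = 5.58
α (item deleted) = (4/3)·(1 − 4.26/5.58) = 0.315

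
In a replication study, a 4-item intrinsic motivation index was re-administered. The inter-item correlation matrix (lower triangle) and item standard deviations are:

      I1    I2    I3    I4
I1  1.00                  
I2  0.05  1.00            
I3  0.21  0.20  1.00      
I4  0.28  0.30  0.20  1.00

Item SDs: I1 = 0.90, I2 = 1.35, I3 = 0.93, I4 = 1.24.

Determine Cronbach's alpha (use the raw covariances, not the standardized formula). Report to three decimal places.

Cronbach's alpha = 0.505

Σσ²ᵢ = 0.90² + 1.35² + 0.93² + 1.24² = 5.0350
Covariances σ_ij = r_ij · s_i · s_j:
  σ(I1,I2) = 0.05 × 0.90 × 1.35 = 0.0608
  σ(I1,I3) = 0.21 × 0.90 × 0.93 = 0.1758
  σ(I1,I4) = 0.28 × 0.90 × 1.24 = 0.3125
  σ(I2,I3) = 0.20 × 1.35 × 0.93 = 0.2511
  σ(I2,I4) = 0.30 × 1.35 × 1.24 = 0.5022
  σ(I3,I4) = 0.20 × 0.93 × 1.24 = 0.2306
σ²_T = Σσ²ᵢ + 2·Σσ_ij = 5.0350 + 2 × 1.5330 = 8.1010
α = (4/3)·(1 − 5.0350/8.1010) = 0.505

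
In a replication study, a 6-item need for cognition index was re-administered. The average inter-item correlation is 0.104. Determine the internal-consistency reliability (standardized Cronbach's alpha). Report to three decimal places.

α = 0.411

Standardized α = k·r̄ / (1 + (k−1)·r̄) = 6 × 0.104 / (1 + 5 × 0.104)
  = 0.6240 / 1.5200 = 0.411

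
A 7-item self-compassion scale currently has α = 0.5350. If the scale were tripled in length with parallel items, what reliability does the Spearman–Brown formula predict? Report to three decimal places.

predicted reliability = 0.775

Length factor m = 3
α' = m·α / (1 + (m−1)·α)
   = 3 × 0.5350 / (1 + (3 − 1) × 0.5350)
   = 1.6050 / 2.0700 = 0.775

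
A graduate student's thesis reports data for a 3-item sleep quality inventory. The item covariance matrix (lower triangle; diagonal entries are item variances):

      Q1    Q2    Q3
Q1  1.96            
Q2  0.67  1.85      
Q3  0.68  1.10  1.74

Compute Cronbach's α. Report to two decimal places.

Cronbach's α = 0.70

ΣVar(i) = 1.96 + 1.85 + 1.74 = 5.55
Σ_{i<j} σ_ij = 2.45
total variance = 5.55 + 2 × 2.45 = 10.45
α = (k/(k−1))·(1 − ΣVar(i)/total variance) = (3/2)·(1 − 5.55/10.45) = 0.70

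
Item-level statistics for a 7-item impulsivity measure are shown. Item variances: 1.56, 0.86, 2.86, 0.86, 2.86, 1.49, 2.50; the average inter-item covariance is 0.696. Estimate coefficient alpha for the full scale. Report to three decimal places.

coefficient alpha = 0.808

ΣVar(i) = 1.56 + 0.86 + 2.86 + 0.86 + 2.86 + 1.49 + 2.50 = 12.99
Sum of the 21 distinct covariances = 21 × 0.696 = 14.616
total variance = ΣVar(i) + 2·Σcov = 12.99 + 2 × 14.616 = 42.222
α = (7/6)·(1 − 12.99/42.222) = 0.808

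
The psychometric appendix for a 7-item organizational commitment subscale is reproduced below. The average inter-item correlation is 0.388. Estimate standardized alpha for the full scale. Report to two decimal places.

Standardized α = k·r̄ / (1 + (k−1)·r̄) = 7 × 0.388 / (1 + 6 × 0.388)
  = 2.7160 / 3.3280 = 0.82

α = 0.82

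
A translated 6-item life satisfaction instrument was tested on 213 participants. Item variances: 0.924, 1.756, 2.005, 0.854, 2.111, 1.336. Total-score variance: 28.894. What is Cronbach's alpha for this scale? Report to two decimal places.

α = 0.83

Σσᵢ² = 0.924 + 1.756 + 2.005 + 0.854 + 2.111 + 1.336 = 8.986
α = (k/(k−1))·(1 − Σσᵢ²/σ²_T) = (6/5)·(1 − 8.986/28.894) = 0.83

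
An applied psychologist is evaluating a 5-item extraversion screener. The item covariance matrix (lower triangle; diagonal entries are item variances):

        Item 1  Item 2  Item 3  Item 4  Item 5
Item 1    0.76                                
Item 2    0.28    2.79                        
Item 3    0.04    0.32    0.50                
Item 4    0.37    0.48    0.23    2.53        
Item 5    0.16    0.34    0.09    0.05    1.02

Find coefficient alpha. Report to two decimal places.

coefficient alpha = 0.48

Σσ²ᵢ = 0.76 + 2.79 + 0.50 + 2.53 + 1.02 = 7.60
Sum of the distinct covariances = 2.36
σ²_T = 7.60 + 2 × 2.36 = 12.32
α = (k/(k−1))·(1 − Σσ²ᵢ/σ²_T) = (5/4)·(1 − 7.60/12.32) = 0.48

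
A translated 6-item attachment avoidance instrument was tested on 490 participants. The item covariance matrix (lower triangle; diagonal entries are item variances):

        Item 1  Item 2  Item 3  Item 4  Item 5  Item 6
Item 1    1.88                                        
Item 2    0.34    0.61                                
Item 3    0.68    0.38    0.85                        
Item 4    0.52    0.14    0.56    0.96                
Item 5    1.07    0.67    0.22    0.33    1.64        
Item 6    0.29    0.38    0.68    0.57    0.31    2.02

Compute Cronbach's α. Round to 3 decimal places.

Σσ²ᵢ = 1.88 + 0.61 + 0.85 + 0.96 + 1.64 + 2.02 = 7.96
Σ_{i<j} σ_ij = 7.14
Var(T) = 7.96 + 2 × 7.14 = 22.24
α = (k/(k−1))·(1 − Σσ²ᵢ/Var(T)) = (6/5)·(1 − 7.96/22.24) = 0.771

α = 0.771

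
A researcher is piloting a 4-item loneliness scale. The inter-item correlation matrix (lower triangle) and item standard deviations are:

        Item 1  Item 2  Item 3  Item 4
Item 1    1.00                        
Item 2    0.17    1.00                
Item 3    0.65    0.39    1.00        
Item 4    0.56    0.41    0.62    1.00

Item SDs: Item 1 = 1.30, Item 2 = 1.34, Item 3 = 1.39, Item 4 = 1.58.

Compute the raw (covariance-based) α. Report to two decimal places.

Σσ²ᵢ = 1.30² + 1.34² + 1.39² + 1.58² = 7.9141
Covariances σ_ij = r_ij · s_i · s_j:
  σ(Item 1,Item 2) = 0.17 × 1.30 × 1.34 = 0.2961
  σ(Item 1,Item 3) = 0.65 × 1.30 × 1.39 = 1.1745
  σ(Item 1,Item 4) = 0.56 × 1.30 × 1.58 = 1.1502
  σ(Item 2,Item 3) = 0.39 × 1.34 × 1.39 = 0.7264
  σ(Item 2,Item 4) = 0.41 × 1.34 × 1.58 = 0.8681
  σ(Item 3,Item 4) = 0.62 × 1.39 × 1.58 = 1.3616
σ²_T = Σσ²ᵢ + 2·Σσ_ij = 7.9141 + 2 × 5.5769 = 19.0679
α = (4/3)·(1 − 7.9141/19.0679) = 0.78

α = 0.78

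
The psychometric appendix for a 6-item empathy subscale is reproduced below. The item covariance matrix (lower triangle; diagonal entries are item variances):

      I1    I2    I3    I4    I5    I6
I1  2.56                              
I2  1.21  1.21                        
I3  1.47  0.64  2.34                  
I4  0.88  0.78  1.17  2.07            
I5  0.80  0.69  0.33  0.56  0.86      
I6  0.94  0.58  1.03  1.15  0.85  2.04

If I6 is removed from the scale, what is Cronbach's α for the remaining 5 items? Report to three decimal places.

Remaining items: I1, I2, I3, I4, I5 (k = 5).
Σσᵢ² = 2.56 + 1.21 + 2.34 + 2.07 + 0.86 = 9.04
Var(T) = 9.04 + 2 × 8.53 = 26.10
α (item deleted) = (5/4)·(1 − 9.04/26.10) = 0.817

Cronbach's α = 0.817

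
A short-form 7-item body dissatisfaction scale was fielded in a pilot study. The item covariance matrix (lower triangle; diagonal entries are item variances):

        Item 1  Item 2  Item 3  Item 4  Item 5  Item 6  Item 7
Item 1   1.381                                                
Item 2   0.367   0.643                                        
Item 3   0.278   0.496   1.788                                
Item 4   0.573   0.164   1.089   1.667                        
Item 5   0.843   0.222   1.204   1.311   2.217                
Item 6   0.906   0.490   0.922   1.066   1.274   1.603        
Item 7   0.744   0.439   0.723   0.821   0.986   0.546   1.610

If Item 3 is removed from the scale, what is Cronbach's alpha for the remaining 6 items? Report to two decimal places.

Cronbach's alpha = 0.84

Remaining items: Item 1, Item 2, Item 4, Item 5, Item 6, Item 7 (k = 6).
sum of item variances = 1.381 + 0.643 + 1.667 + 2.217 + 1.603 + 1.610 = 9.121
Var(T) = 9.121 + 2 × 10.752 = 30.625
α (item deleted) = (6/5)·(1 − 9.121/30.625) = 0.84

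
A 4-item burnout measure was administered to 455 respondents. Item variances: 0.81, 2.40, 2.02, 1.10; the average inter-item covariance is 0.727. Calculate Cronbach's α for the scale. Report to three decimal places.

sum of item variances = 0.81 + 2.40 + 2.02 + 1.10 = 6.33
Sum of the 6 distinct covariances = 6 × 0.727 = 4.362
Var(T) = sum of item variances + 2·Σcov = 6.33 + 2 × 4.362 = 15.054
α = (4/3)·(1 − 6.33/15.054) = 0.773

Cronbach's α = 0.773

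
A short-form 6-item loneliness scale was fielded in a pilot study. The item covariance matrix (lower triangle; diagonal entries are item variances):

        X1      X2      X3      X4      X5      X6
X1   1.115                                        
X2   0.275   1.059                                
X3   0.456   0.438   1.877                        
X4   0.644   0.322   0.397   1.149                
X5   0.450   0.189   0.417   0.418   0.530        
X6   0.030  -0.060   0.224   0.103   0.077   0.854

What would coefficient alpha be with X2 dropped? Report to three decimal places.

Remaining items: X1, X3, X4, X5, X6 (k = 5).
Σσ²ᵢ = 1.115 + 1.877 + 1.149 + 0.530 + 0.854 = 5.525
σ²_total = 5.525 + 2 × 3.216 = 11.957
α (item deleted) = (5/4)·(1 − 5.525/11.957) = 0.672

α = 0.672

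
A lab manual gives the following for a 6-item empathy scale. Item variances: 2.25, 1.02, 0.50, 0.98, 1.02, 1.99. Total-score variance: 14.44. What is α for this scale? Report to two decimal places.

ΣVar(i) = 2.25 + 1.02 + 0.50 + 0.98 + 1.02 + 1.99 = 7.76
α = (k/(k−1))·(1 − ΣVar(i)/σ²_total) = (6/5)·(1 − 7.76/14.44) = 0.56

α = 0.56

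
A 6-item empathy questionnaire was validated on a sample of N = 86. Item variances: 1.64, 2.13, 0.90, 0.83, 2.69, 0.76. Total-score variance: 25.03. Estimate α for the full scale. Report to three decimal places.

ΣVar(i) = 1.64 + 2.13 + 0.90 + 0.83 + 2.69 + 0.76 = 8.95
α = (k/(k−1))·(1 − ΣVar(i)/Var(T)) = (6/5)·(1 − 8.95/25.03) = 0.771

α = 0.771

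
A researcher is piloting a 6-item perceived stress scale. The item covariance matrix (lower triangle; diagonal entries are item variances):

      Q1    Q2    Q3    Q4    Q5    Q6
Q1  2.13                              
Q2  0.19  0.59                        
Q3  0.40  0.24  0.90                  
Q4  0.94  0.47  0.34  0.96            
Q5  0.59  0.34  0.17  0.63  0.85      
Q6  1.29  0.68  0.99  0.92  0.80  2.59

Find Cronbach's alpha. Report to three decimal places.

Σσᵢ² = 2.13 + 0.59 + 0.90 + 0.96 + 0.85 + 2.59 = 8.02
Sum of the distinct covariances = 8.99
Var(T) = 8.02 + 2 × 8.99 = 26.00
α = (k/(k−1))·(1 − Σσᵢ²/Var(T)) = (6/5)·(1 − 8.02/26.00) = 0.830

Cronbach's alpha = 0.830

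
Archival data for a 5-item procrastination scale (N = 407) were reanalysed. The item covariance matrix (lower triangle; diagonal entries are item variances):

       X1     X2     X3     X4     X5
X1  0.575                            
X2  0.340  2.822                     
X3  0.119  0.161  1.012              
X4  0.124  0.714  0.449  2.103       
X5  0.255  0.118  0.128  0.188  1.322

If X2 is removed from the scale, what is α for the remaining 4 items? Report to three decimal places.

Remaining items: X1, X3, X4, X5 (k = 4).
ΣVar(i) = 0.575 + 1.012 + 2.103 + 1.322 = 5.012
total variance = 5.012 + 2 × 1.263 = 7.538
α (item deleted) = (4/3)·(1 − 5.012/7.538) = 0.447

α = 0.447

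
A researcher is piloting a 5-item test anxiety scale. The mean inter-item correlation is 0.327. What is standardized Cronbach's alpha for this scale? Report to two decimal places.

standardized Cronbach's alpha = 0.71

Standardized α = k·r̄ / (1 + (k−1)·r̄) = 5 × 0.327 / (1 + 4 × 0.327)
  = 1.6350 / 2.3080 = 0.71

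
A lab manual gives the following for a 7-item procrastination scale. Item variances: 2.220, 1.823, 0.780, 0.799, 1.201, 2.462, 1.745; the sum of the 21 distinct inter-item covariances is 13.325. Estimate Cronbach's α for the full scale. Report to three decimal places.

α = 0.825

Σσ²ᵢ = 2.220 + 1.823 + 0.780 + 0.799 + 1.201 + 2.462 + 1.745 = 11.030
Sum of distinct covariances = 13.325
σ²_T = Σσ²ᵢ + 2·Σcov = 11.030 + 2 × 13.325 = 37.680
α = (7/6)·(1 − 11.030/37.680) = 0.825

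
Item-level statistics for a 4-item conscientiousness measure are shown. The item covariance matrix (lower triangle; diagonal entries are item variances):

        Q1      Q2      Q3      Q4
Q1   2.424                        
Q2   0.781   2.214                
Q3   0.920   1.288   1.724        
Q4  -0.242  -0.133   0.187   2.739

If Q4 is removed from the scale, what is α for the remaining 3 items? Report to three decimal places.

Remaining items: Q1, Q2, Q3 (k = 3).
Σσᵢ² = 2.424 + 2.214 + 1.724 = 6.362
total variance = 6.362 + 2 × 2.989 = 12.340
α (item deleted) = (3/2)·(1 − 6.362/12.340) = 0.727

α = 0.727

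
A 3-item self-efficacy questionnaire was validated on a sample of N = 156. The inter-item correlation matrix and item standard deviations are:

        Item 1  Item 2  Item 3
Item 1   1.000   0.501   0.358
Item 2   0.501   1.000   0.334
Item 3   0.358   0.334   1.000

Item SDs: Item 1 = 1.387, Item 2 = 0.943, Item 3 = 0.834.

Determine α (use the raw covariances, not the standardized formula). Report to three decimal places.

α = 0.647

Σσ²ᵢ = 1.387² + 0.943² + 0.834² = 3.5086
Covariances σ_ij = r_ij · s_i · s_j:
  σ(Item 1,Item 2) = 0.501 × 1.387 × 0.943 = 0.6553
  σ(Item 1,Item 3) = 0.358 × 1.387 × 0.834 = 0.4141
  σ(Item 2,Item 3) = 0.334 × 0.943 × 0.834 = 0.2627
σ²_T = Σσ²ᵢ + 2·Σσ_ij = 3.5086 + 2 × 1.3321 = 6.1728
α = (3/2)·(1 − 3.5086/6.1728) = 0.647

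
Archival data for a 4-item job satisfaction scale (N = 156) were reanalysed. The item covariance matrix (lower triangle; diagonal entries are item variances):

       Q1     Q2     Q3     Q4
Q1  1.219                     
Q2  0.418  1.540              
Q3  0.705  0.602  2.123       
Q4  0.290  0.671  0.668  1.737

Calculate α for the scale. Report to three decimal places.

sum of item variances = 1.219 + 1.540 + 2.123 + 1.737 = 6.619
Σ_{i<j} σ_ij = 3.354
Var(T) = 6.619 + 2 × 3.354 = 13.327
α = (k/(k−1))·(1 − sum of item variances/Var(T)) = (4/3)·(1 − 6.619/13.327) = 0.671

α = 0.671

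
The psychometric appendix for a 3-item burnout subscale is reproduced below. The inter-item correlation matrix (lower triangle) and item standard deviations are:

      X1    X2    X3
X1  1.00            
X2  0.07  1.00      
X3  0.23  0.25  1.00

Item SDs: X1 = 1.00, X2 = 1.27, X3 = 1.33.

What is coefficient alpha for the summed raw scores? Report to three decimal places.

coefficient alpha = 0.407

Σσ²ᵢ = 1.00² + 1.27² + 1.33² = 4.3818
Covariances σ_ij = r_ij · s_i · s_j:
  σ(X1,X2) = 0.07 × 1.00 × 1.27 = 0.0889
  σ(X1,X3) = 0.23 × 1.00 × 1.33 = 0.3059
  σ(X2,X3) = 0.25 × 1.27 × 1.33 = 0.4223
σ²_T = Σσ²ᵢ + 2·Σσ_ij = 4.3818 + 2 × 0.8171 = 6.0160
α = (3/2)·(1 − 4.3818/6.0160) = 0.407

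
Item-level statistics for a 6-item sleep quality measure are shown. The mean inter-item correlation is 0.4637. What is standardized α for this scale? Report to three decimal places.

Standardized α = k·r̄ / (1 + (k−1)·r̄) = 6 × 0.4637 / (1 + 5 × 0.4637)
  = 2.7822 / 3.3185 = 0.838

standardized α = 0.838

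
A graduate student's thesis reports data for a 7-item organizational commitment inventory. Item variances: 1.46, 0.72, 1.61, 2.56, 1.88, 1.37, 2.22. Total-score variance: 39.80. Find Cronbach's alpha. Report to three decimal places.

ΣVar(i) = 1.46 + 0.72 + 1.61 + 2.56 + 1.88 + 1.37 + 2.22 = 11.82
α = (k/(k−1))·(1 − ΣVar(i)/σ²_T) = (7/6)·(1 − 11.82/39.80) = 0.820

α = 0.820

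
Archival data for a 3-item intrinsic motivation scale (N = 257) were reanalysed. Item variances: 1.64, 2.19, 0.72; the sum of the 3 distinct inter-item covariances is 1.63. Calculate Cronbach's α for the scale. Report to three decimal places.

α = 0.626

Σσ²ᵢ = 1.64 + 2.19 + 0.72 = 4.55
Sum of distinct covariances = 1.63
Var(T) = Σσ²ᵢ + 2·Σcov = 4.55 + 2 × 1.63 = 7.81
α = (3/2)·(1 − 4.55/7.81) = 0.626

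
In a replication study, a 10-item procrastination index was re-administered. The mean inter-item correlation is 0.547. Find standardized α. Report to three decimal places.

Standardized α = k·r̄ / (1 + (k−1)·r̄) = 10 × 0.547 / (1 + 9 × 0.547)
  = 5.4700 / 5.9230 = 0.924

α = 0.924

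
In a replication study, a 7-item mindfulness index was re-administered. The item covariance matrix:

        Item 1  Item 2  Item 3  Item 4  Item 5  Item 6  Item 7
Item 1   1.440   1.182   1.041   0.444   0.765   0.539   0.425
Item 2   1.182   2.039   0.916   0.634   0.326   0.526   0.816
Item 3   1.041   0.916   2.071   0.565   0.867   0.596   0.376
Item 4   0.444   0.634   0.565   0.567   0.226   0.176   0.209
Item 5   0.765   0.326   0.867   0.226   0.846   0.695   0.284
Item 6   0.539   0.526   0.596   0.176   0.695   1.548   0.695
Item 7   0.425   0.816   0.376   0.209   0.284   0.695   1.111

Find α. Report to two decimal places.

Σσ²ᵢ = 1.440 + 2.039 + 2.071 + 0.567 + 0.846 + 1.548 + 1.111 = 9.622
Σ_{i<j} σ_ij = 12.303
Var(T) = 9.622 + 2 × 12.303 = 34.228
α = (k/(k−1))·(1 − Σσ²ᵢ/Var(T)) = (7/6)·(1 − 9.622/34.228) = 0.84

α = 0.84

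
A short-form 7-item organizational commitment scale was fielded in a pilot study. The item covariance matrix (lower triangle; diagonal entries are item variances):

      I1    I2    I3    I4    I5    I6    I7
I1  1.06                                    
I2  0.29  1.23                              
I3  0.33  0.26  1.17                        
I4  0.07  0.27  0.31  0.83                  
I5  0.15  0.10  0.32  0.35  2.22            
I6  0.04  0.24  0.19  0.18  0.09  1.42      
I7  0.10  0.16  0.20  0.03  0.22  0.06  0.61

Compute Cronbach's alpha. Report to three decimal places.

Σσᵢ² = 1.06 + 1.23 + 1.17 + 0.83 + 2.22 + 1.42 + 0.61 = 8.54
Σ_{i<j} σ_ij = 3.96
σ²_total = 8.54 + 2 × 3.96 = 16.46
α = (k/(k−1))·(1 − Σσᵢ²/σ²_total) = (7/6)·(1 − 8.54/16.46) = 0.561

Cronbach's alpha = 0.561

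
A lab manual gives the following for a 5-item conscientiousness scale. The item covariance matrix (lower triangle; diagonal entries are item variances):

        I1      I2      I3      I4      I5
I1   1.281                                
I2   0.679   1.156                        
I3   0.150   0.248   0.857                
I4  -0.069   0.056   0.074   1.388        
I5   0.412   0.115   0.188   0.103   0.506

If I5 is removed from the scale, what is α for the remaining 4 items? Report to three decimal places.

Remaining items: I1, I2, I3, I4 (k = 4).
Σσᵢ² = 1.281 + 1.156 + 0.857 + 1.388 = 4.682
total variance = 4.682 + 2 × 1.138 = 6.958
α (item deleted) = (4/3)·(1 − 4.682/6.958) = 0.436

α = 0.436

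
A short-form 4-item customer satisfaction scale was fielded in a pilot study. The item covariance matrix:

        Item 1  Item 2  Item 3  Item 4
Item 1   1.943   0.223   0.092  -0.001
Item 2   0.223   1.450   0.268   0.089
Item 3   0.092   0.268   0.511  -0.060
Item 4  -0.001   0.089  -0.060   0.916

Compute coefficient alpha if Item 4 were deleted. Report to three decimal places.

Remaining items: Item 1, Item 2, Item 3 (k = 3).
sum of item variances = 1.943 + 1.450 + 0.511 = 3.904
Var(T) = 3.904 + 2 × 0.583 = 5.070
α (item deleted) = (3/2)·(1 − 3.904/5.070) = 0.345

α = 0.345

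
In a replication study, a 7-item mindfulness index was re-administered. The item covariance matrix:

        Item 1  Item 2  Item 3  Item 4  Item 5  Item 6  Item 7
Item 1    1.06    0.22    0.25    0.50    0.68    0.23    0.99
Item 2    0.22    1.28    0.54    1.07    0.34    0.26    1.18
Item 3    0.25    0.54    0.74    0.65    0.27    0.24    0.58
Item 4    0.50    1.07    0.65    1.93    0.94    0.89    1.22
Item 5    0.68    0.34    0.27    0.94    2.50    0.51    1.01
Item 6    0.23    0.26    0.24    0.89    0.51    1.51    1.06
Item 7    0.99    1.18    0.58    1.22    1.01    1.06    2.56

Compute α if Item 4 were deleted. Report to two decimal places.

α = 0.76

Remaining items: Item 1, Item 2, Item 3, Item 5, Item 6, Item 7 (k = 6).
sum of item variances = 1.06 + 1.28 + 0.74 + 2.50 + 1.51 + 2.56 = 9.65
σ²_total = 9.65 + 2 × 8.36 = 26.37
α (item deleted) = (6/5)·(1 − 9.65/26.37) = 0.76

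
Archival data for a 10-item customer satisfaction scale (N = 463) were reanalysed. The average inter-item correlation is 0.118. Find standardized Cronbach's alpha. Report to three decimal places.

standardized Cronbach's alpha = 0.572

Standardized α = k·r̄ / (1 + (k−1)·r̄) = 10 × 0.118 / (1 + 9 × 0.118)
  = 1.1800 / 2.0620 = 0.572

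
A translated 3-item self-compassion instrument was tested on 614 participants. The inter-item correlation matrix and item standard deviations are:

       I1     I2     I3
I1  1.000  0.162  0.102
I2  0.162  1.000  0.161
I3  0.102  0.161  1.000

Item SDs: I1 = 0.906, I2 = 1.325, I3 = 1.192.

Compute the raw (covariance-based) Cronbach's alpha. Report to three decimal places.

α = 0.328

Σσ²ᵢ = 0.906² + 1.325² + 1.192² = 3.9973
Covariances σ_ij = r_ij · s_i · s_j:
  σ(I1,I2) = 0.162 × 0.906 × 1.325 = 0.1945
  σ(I1,I3) = 0.102 × 0.906 × 1.192 = 0.1102
  σ(I2,I3) = 0.161 × 1.325 × 1.192 = 0.2543
σ²_T = Σσ²ᵢ + 2·Σσ_ij = 3.9973 + 2 × 0.5590 = 5.1153
α = (3/2)·(1 − 3.9973/5.1153) = 0.328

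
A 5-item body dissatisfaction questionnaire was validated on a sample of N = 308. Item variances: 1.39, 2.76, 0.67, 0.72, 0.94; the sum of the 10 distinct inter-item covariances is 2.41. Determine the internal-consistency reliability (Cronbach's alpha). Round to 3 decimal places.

Σσᵢ² = 1.39 + 2.76 + 0.67 + 0.72 + 0.94 = 6.48
Sum of distinct covariances = 2.41
Var(T) = Σσᵢ² + 2·Σcov = 6.48 + 2 × 2.41 = 11.30
α = (5/4)·(1 − 6.48/11.30) = 0.533

α = 0.533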